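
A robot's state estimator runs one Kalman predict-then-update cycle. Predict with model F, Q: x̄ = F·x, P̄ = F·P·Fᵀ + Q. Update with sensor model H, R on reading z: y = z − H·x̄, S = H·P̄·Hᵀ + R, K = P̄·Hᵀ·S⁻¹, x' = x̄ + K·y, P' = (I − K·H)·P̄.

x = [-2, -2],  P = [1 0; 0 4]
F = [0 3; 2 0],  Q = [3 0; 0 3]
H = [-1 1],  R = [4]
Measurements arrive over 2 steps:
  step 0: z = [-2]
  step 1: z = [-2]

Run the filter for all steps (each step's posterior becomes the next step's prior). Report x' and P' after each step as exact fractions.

step 0: x' = [-72/25, -114/25], P' = [429/50 273/50; 273/50 301/50]
step 1: x' = [-10446/1649, -11760/1649], P' = [64473/1649 59589/1649; 59589/1649 60501/1649]

step 0: x̄ = F·x = [-6, -4]
step 0: P̄ = F·P·Fᵀ + Q = [39 0; 0 7]
step 0: y = z − H·x̄ = [-4]
step 0: S = H·P̄·Hᵀ + R = [50]
step 0: K = P̄·Hᵀ·S⁻¹ = [-39/50; 7/50]
step 0: x' = x̄ + K·y = [-72/25, -114/25]
step 0: P' = (I − K·H)·P̄ = [429/50 273/50; 273/50 301/50]
step 1: x̄ = F·x = [-342/25, -144/25]
step 1: P̄ = F·P·Fᵀ + Q = [2859/50 819/25; 819/25 933/25]
step 1: y = z − H·x̄ = [-248/25]
step 1: S = H·P̄·Hᵀ + R = [1649/50]
step 1: K = P̄·Hᵀ·S⁻¹ = [-1221/1649; 228/1649]
step 1: x' = x̄ + K·y = [-10446/1649, -11760/1649]
step 1: P' = (I − K·H)·P̄ = [64473/1649 59589/1649; 59589/1649 60501/1649]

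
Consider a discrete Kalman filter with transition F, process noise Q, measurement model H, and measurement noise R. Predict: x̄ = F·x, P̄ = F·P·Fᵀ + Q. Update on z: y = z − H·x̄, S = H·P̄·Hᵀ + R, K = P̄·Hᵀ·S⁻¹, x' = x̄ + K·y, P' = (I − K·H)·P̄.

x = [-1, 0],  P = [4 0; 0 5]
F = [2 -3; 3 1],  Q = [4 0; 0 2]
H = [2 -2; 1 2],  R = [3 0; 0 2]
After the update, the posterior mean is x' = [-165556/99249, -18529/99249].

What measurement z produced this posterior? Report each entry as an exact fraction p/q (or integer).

z = [-3, -2]

x̄ = F·x = [-2, -3]
P̄ = F·P·Fᵀ + Q = [65 9; 9 43]
S = H·P̄·Hᵀ + R = [363 -24; -24 275]
K = P̄·Hᵀ·S⁻¹ = [32792/99249 10939/33083; -16420/99249 10951/33083]
x' − x̄ = [32942/99249, 279218/99249] = K·y
y = (KᵀK)⁻¹·Kᵀ·(x' − x̄) = [-5, 6]
z = y + H·x̄ = [-5, 6] + [2, -8] = [-3, -2]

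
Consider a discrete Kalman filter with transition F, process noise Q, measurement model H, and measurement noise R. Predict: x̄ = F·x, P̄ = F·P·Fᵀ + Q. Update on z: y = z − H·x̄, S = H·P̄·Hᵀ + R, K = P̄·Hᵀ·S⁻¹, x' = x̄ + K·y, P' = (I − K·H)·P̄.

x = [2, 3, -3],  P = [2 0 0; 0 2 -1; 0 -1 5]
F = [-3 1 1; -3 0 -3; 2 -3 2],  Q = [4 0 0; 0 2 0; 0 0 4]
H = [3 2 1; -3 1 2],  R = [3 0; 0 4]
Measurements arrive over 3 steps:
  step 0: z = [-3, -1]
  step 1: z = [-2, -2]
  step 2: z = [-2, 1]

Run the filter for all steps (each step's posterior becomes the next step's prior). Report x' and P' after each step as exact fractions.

step 0: x' = [-283382/79087, 709721/79087, -830797/79087], P' = [358655/79087 -1042547/79087 1037800/79087; -1042547/79087 3167179/79087 -3135848/79087; 1037800/79087 -3135848/79087 3164170/79087]
step 1: x' = [-32378332166/20266356179, 89222052508/20266356179, -110414193696/20266356179], P' = [43292958462/20266356179 -123518214974/20266356179 125543775880/20266356179; -123518214974/20266356179 386899144194/20266356179 -389223872088/20266356179; 125543775880/20266356179 -389223872088/20266356179 406331118450/20266356179]
step 2: x' = [-886248921396494/609506875506275, 1728523684789929/609506875506275, -745514680281973/243802750202510], P' = [1307777883086142/609506875506275 -3730691330981422/609506875506275 758674860270172/121901375101255; -3730691330981422/609506875506275 11679034323560402/609506875506275 -2350842312097952/121901375101255; 758674860270172/121901375101255 -2350842312097952/121901375101255 490940998492241/24380275020251]

step 0: x̄ = F·x = [-6, 3, -11]
step 0: P̄ = F·P·Fᵀ + Q = [27 6 -7; 6 65 -51; -7 -51 62]
step 0: y = z − H·x̄ = [20, 0]
step 0: S = H·P̄·Hᵀ + R = [394 -283; -283 404]
step 0: K = P̄·Hᵀ·S⁻¹ = [9557/79087 -10728/79087; 23623/79087 5781/79087; 1958/79087 19773/79087]
step 0: x' = x̄ + K·y = [-283382/79087, 709721/79087, -830797/79087]
step 0: P' = (I − K·H)·P̄ = [358655/79087 -1042547/79087 1037800/79087; -1042547/79087 3167179/79087 -3135848/79087; 1037800/79087 -3135848/79087 3164170/79087]
step 1: x̄ = F·x = [729070/79087, 3342537/79087, -4357521/79087]
step 1: P̄ = F·P·Fᵀ + Q = [3632378/79087 12497370/79087 -17808496/79087; 12497370/79087 50543999/79087 -71196105/79087; -17808496/79087 -71196105/79087 101355399/79087]
step 1: y = z − H·x̄ = [-4672937/79087, 7401541/79087]
step 1: S = H·P̄·Hᵀ + R = [94793102/79087 -175790729/79087; -175790729/79087 342906657/79087]
step 1: K = P̄·Hᵀ·S⁻¹ = [2795407106/20266356179 -577384650/20266356179; 4673257126/20266356179 -5248488765/20266356179; 1504900638/20266356179 11701759293/20266356179]
step 1: x' = x̄ + K·y = [-32378332166/20266356179, 89222052508/20266356179, -110414193696/20266356179]
step 1: P' = (I − K·H)·P̄ = [43292958462/20266356179 -123518214974/20266356179 125543775880/20266356179; -123518214974/20266356179 386899144194/20266356179 -389223872088/20266356179; 125543775880/20266356179 -389223872088/20266356179 406331118450/20266356179]
step 2: x̄ = F·x = [75942855310/20266356179, 428377577586/20266356179, -553251209248/20266356179]
step 2: P̄ = F·P·Fᵀ + Q = [473331203906/20266356179 1462132187274/20266356179 -2079444542600/20266356179; 1462132187274/20266356179 6346937370406/20266356179 -8818948555590/20266356179; -2079444542600/20266356179 -8818948555590/20266356179 12518909281894/20266356179]
step 2: y = z − H·x̄ = [-571865224212/20266356179, 926219763019/20266356179]
step 2: S = H·P̄·Hᵀ + R = [12020563436537/20266356179 -21247760498126/20266356179; -21247760498126/20266356179 41668367923048/20266356179]
step 2: K = P̄·Hᵀ·S⁻¹ = [85108429548814/609506875506275 -16819094384532/609506875506275; 137261031228926/609506875506275 -159328701118713/609506875506275; 9681649691939/121901375101255 141271546006971/243802750202510]
step 2: x' = x̄ + K·y = [-886248921396494/609506875506275, 1728523684789929/609506875506275, -745514680281973/243802750202510]
step 2: P' = (I − K·H)·P̄ = [1307777883086142/609506875506275 -3730691330981422/609506875506275 758674860270172/121901375101255; -3730691330981422/609506875506275 11679034323560402/609506875506275 -2350842312097952/121901375101255; 758674860270172/121901375101255 -2350842312097952/121901375101255 490940998492241/24380275020251]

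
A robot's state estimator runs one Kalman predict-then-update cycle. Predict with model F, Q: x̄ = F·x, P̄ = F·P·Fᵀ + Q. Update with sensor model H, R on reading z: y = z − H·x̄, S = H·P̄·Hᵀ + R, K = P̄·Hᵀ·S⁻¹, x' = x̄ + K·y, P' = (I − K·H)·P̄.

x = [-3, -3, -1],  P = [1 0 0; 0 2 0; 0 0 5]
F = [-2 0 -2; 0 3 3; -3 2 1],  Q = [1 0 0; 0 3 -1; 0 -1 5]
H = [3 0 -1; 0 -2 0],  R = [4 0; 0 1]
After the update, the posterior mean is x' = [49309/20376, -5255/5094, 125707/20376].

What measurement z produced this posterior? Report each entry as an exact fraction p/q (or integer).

x̄ = F·x = [8, -12, 2]
P̄ = F·P·Fᵀ + Q = [25 -30 -4; -30 66 26; -4 26 27]
S = H·P̄·Hᵀ + R = [280 232; 232 265]
K = P̄·Hᵀ·S⁻¹ = [7015/20376 -191/2547; -29/5094 -1256/2547; 1729/20376 -689/2547]
x' − x̄ = [-113699/20376, 55873/5094, 84955/20376] = K·y
y = (KᵀK)⁻¹·Kᵀ·(x' − x̄) = [-21, -22]
z = y + H·x̄ = [-21, -22] + [22, 24] = [1, 2]

z = [1, 2]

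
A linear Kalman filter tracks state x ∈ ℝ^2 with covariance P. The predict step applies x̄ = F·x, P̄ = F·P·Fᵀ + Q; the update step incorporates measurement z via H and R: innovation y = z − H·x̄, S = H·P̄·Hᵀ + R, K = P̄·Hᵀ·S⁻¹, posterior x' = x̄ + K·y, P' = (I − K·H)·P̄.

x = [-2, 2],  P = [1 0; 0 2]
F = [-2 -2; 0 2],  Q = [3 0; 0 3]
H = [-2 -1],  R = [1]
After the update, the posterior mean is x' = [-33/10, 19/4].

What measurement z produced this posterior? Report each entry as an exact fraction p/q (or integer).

z = [2]

x̄ = F·x = [0, 4]
P̄ = F·P·Fᵀ + Q = [15 -8; -8 11]
S = H·P̄·Hᵀ + R = [40]
K = P̄·Hᵀ·S⁻¹ = [-11/20; 1/8]
x' − x̄ = [-33/10, 3/4] = K·y
y = (KᵀK)⁻¹·Kᵀ·(x' − x̄) = [6]
z = y + H·x̄ = [6] + [-4] = [2]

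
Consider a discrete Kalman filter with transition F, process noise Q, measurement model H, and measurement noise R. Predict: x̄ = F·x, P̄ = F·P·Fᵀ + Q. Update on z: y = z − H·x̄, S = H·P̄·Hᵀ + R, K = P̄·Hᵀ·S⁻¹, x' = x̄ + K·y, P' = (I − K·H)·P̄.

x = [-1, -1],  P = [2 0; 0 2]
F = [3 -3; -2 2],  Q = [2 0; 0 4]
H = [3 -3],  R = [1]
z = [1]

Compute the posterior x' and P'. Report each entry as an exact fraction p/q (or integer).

x̄ = F·x = [0, 0]
P̄ = F·P·Fᵀ + Q = [38 -24; -24 20]
y = z − H·x̄ = [1]
S = H·P̄·Hᵀ + R = [955]
K = P̄·Hᵀ·S⁻¹ = [186/955; -132/955]
x' = x̄ + K·y = [186/955, -132/955]
P' = (I − K·H)·P̄ = [1694/955 1632/955; 1632/955 1676/955]

x' = [186/955, -132/955]
P' = [1694/955 1632/955; 1632/955 1676/955]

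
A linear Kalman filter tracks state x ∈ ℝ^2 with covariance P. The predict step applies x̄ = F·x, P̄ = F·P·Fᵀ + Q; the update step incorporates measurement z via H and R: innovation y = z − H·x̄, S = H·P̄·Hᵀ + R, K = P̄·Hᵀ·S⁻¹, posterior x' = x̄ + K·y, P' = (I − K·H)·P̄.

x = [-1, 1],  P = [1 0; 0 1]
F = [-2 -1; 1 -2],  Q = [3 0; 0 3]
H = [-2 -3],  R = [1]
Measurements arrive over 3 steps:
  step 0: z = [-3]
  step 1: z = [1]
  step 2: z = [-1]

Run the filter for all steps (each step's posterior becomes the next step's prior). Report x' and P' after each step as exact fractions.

step 0: x̄ = F·x = [1, -3]
step 0: P̄ = F·P·Fᵀ + Q = [8 0; 0 8]
step 0: y = z − H·x̄ = [-10]
step 0: S = H·P̄·Hᵀ + R = [105]
step 0: K = P̄·Hᵀ·S⁻¹ = [-16/105; -8/35]
step 0: x' = x̄ + K·y = [53/21, -5/7]
step 0: P' = (I − K·H)·P̄ = [584/105 -128/35; -128/35 88/35]
step 1: x̄ = F·x = [-13/3, 83/21]
step 1: P̄ = F·P·Fᵀ + Q = [197/15 -256/15; -256/15 3491/105]
step 1: y = z − H·x̄ = [88/21]
step 1: S = H·P̄·Hᵀ + R = [15536/105]
step 1: K = P̄·Hᵀ·S⁻¹ = [1309/7768; -6889/15536]
step 1: x' = x̄ + K·y = [-3522/971, 4067/1942]
step 1: P' = (I − K·H)·P̄ = [34691/3884 -46691/7768; -46691/7768 64551/15536]
step 2: x̄ = F·x = [10021/1942, -7589/971]
step 2: P̄ = F·P·Fᵀ + Q = [292687/15536 -107143/3884; -107143/3884 51069/971]
step 2: y = z − H·x̄ = [-13717/971]
step 2: S = H·P̄·Hᵀ + R = [849339/3884]
step 2: K = P̄·Hᵀ·S⁻¹ = [350171/1698678; -398542/849339]
step 2: x' = x̄ + K·y = [1909336/849339, -1008067/849339]
step 2: P' = (I − K·H)·P̄ = [32433253/3397356 -5463904/849339; -5463904/849339 3775450/849339]

step 0: x' = [53/21, -5/7], P' = [584/105 -128/35; -128/35 88/35]
step 1: x' = [-3522/971, 4067/1942], P' = [34691/3884 -46691/7768; -46691/7768 64551/15536]
step 2: x' = [1909336/849339, -1008067/849339], P' = [32433253/3397356 -5463904/849339; -5463904/849339 3775450/849339]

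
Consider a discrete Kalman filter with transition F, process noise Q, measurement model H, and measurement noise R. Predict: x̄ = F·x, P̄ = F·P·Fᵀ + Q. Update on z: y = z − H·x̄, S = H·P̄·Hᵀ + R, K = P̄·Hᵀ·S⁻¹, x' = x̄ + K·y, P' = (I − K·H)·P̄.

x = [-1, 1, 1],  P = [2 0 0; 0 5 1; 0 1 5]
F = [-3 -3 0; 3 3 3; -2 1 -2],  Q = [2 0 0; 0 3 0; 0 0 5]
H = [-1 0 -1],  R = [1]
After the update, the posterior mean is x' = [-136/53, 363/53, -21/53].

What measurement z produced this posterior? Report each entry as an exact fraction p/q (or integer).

z = [3]

x̄ = F·x = [0, 3, 1]
P̄ = F·P·Fᵀ + Q = [65 -72 3; -72 129 -30; 3 -30 34]
S = H·P̄·Hᵀ + R = [106]
K = P̄·Hᵀ·S⁻¹ = [-34/53; 51/53; -37/106]
x' − x̄ = [-136/53, 204/53, -74/53] = K·y
y = (KᵀK)⁻¹·Kᵀ·(x' − x̄) = [4]
z = y + H·x̄ = [4] + [-1] = [3]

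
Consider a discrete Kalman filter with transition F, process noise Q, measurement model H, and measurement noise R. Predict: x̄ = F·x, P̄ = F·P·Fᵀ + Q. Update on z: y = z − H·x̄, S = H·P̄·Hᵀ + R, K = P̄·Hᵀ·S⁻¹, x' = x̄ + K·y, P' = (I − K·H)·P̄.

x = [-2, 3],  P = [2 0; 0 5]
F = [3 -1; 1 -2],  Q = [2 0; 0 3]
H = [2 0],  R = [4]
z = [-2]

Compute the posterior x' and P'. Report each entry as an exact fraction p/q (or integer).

x̄ = F·x = [-9, -8]
P̄ = F·P·Fᵀ + Q = [25 16; 16 25]
y = z − H·x̄ = [16]
S = H·P̄·Hᵀ + R = [104]
K = P̄·Hᵀ·S⁻¹ = [25/52; 4/13]
x' = x̄ + K·y = [-17/13, -40/13]
P' = (I − K·H)·P̄ = [25/26 8/13; 8/13 197/13]

x' = [-17/13, -40/13]
P' = [25/26 8/13; 8/13 197/13]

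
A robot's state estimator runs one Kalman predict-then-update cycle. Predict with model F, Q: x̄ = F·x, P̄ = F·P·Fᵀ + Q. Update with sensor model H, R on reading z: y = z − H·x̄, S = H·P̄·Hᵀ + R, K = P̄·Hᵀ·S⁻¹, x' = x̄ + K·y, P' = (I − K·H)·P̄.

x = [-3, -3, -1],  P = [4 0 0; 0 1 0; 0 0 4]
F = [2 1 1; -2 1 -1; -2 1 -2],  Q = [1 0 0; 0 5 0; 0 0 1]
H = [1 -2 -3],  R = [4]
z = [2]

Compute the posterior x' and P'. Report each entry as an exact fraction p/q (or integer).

x' = [-997/190, -131/95, -55/38]
P' = [4259/950 392/475 29/38; 392/475 1692/475 -36/19; 29/38 -36/19 67/38]

x̄ = F·x = [-10, 4, 5]
P̄ = F·P·Fᵀ + Q = [22 -19 -23; -19 26 25; -23 25 34]
y = z − H·x̄ = [35]
S = H·P̄·Hᵀ + R = [950]
K = P̄·Hᵀ·S⁻¹ = [129/950; -73/475; -7/38]
x' = x̄ + K·y = [-997/190, -131/95, -55/38]
P' = (I − K·H)·P̄ = [4259/950 392/475 29/38; 392/475 1692/475 -36/19; 29/38 -36/19 67/38]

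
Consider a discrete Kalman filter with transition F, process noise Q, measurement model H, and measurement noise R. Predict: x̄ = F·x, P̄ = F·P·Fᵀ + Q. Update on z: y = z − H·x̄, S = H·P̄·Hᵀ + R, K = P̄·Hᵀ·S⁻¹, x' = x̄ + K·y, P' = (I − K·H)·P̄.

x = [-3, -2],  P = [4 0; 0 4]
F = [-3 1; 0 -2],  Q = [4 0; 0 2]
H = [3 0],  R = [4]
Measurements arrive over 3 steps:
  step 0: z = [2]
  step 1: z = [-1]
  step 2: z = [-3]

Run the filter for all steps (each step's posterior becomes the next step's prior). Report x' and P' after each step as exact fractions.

step 0: x' = [73/100, 257/50], P' = [11/25 -2/25; -2/25 414/25]
step 1: x' = [-316/1145, -34031/5725], P' = [100/229 -672/1145; -672/1145 136658/5725]
step 2: x' = [-968563/921431, 5518286/921431], P' = [404436/921431 -586952/921431; -586952/921431 22123550/921431]

step 0: x̄ = F·x = [7, 4]
step 0: P̄ = F·P·Fᵀ + Q = [44 -8; -8 18]
step 0: y = z − H·x̄ = [-19]
step 0: S = H·P̄·Hᵀ + R = [400]
step 0: K = P̄·Hᵀ·S⁻¹ = [33/100; -3/50]
step 0: x' = x̄ + K·y = [73/100, 257/50]
step 0: P' = (I − K·H)·P̄ = [11/25 -2/25; -2/25 414/25]
step 1: x̄ = F·x = [59/20, -257/25]
step 1: P̄ = F·P·Fᵀ + Q = [25 -168/5; -168/5 1706/25]
step 1: y = z − H·x̄ = [-197/20]
step 1: S = H·P̄·Hᵀ + R = [229]
step 1: K = P̄·Hᵀ·S⁻¹ = [75/229; -504/1145]
step 1: x' = x̄ + K·y = [-316/1145, -34031/5725]
step 1: P' = (I − K·H)·P̄ = [100/229 -672/1145; -672/1145 136658/5725]
step 2: x̄ = F·x = [-29291/5725, 68062/5725]
step 2: P̄ = F·P·Fᵀ + Q = [202218/5725 -293476/5725; -293476/5725 558082/5725]
step 2: y = z − H·x̄ = [70698/5725]
step 2: S = H·P̄·Hᵀ + R = [1842862/5725]
step 2: K = P̄·Hᵀ·S⁻¹ = [303327/921431; -440214/921431]
step 2: x' = x̄ + K·y = [-968563/921431, 5518286/921431]
step 2: P' = (I − K·H)·P̄ = [404436/921431 -586952/921431; -586952/921431 22123550/921431]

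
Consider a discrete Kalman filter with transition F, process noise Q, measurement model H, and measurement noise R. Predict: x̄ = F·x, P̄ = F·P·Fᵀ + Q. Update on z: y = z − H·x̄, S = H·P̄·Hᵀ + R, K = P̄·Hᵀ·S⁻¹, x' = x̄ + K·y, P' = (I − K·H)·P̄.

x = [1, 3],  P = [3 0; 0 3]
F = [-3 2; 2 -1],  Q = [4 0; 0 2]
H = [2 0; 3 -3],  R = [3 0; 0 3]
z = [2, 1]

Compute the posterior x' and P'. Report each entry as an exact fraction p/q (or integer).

x̄ = F·x = [3, -1]
P̄ = F·P·Fᵀ + Q = [43 -24; -24 17]
y = z − H·x̄ = [-4, -11]
S = H·P̄·Hᵀ + R = [175 402; 402 975]
K = P̄·Hᵀ·S⁻¹ = [1016/3007 201/3007; 882/3007 -743/3007]
x' = x̄ + K·y = [2746/3007, 1638/3007]
P' = (I − K·H)·P̄ = [1524/3007 1323/3007; 1323/3007 2066/3007]

x' = [2746/3007, 1638/3007]
P' = [1524/3007 1323/3007; 1323/3007 2066/3007]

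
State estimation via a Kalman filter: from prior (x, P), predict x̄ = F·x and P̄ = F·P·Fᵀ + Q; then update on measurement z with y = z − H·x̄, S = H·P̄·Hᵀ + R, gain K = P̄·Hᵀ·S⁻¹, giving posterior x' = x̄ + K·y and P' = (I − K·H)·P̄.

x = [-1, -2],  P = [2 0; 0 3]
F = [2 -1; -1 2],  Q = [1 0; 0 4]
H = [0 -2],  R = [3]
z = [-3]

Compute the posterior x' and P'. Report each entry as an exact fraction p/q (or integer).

x' = [-12/5, 33/25]
P' = [20/3 -2/5; -2/5 18/25]

x̄ = F·x = [0, -3]
P̄ = F·P·Fᵀ + Q = [12 -10; -10 18]
y = z − H·x̄ = [-9]
S = H·P̄·Hᵀ + R = [75]
K = P̄·Hᵀ·S⁻¹ = [4/15; -12/25]
x' = x̄ + K·y = [-12/5, 33/25]
P' = (I − K·H)·P̄ = [20/3 -2/5; -2/5 18/25]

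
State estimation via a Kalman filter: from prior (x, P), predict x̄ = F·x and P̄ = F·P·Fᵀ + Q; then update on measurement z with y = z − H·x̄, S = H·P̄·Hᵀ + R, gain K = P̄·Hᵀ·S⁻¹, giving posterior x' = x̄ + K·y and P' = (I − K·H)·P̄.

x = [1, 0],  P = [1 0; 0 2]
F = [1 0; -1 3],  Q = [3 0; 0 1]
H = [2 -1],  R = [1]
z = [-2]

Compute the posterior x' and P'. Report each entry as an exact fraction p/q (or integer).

x̄ = F·x = [1, -1]
P̄ = F·P·Fᵀ + Q = [4 -1; -1 20]
y = z − H·x̄ = [-5]
S = H·P̄·Hᵀ + R = [41]
K = P̄·Hᵀ·S⁻¹ = [9/41; -22/41]
x' = x̄ + K·y = [-4/41, 69/41]
P' = (I − K·H)·P̄ = [83/41 157/41; 157/41 336/41]

x' = [-4/41, 69/41]
P' = [83/41 157/41; 157/41 336/41]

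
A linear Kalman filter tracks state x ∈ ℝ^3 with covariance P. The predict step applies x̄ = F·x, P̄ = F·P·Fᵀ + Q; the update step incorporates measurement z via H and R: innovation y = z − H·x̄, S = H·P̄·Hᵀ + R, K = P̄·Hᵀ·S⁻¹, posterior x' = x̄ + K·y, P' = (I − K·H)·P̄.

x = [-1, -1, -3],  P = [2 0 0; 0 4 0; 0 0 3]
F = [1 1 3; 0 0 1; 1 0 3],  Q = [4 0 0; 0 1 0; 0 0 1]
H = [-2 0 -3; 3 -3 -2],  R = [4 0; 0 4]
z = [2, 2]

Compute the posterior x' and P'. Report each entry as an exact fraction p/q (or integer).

x̄ = F·x = [-11, -3, -10]
P̄ = F·P·Fᵀ + Q = [37 9 29; 9 4 9; 29 9 30]
y = z − H·x̄ = [-50, 6]
S = H·P̄·Hᵀ + R = [770 -52; -52 91]
K = P̄·Hᵀ·S⁻¹ = [-1023/5182 448/2591; -327/5182 -2325/33683; -518/2591 -296/2591]
x' = x̄ + K·y = [-238/2591, -8724/33683, -1786/2591]
P' = (I − K·H)·P̄ = [3735/5182 3291/5182 -563/2591; 3291/5182 64219/67366 -879/2591; -563/2591 -879/2591 1066/2591]

x' = [-238/2591, -8724/33683, -1786/2591]
P' = [3735/5182 3291/5182 -563/2591; 3291/5182 64219/67366 -879/2591; -563/2591 -879/2591 1066/2591]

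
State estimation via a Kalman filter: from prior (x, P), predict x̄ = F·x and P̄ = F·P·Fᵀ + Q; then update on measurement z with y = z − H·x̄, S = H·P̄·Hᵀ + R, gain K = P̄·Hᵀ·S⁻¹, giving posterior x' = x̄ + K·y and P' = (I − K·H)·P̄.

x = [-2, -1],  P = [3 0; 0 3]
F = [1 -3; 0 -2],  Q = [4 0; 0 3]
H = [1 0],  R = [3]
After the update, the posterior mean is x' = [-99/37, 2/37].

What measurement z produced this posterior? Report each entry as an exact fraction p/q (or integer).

z = [-3]

x̄ = F·x = [1, 2]
P̄ = F·P·Fᵀ + Q = [34 18; 18 15]
S = H·P̄·Hᵀ + R = [37]
K = P̄·Hᵀ·S⁻¹ = [34/37; 18/37]
x' − x̄ = [-136/37, -72/37] = K·y
y = (KᵀK)⁻¹·Kᵀ·(x' − x̄) = [-4]
z = y + H·x̄ = [-4] + [1] = [-3]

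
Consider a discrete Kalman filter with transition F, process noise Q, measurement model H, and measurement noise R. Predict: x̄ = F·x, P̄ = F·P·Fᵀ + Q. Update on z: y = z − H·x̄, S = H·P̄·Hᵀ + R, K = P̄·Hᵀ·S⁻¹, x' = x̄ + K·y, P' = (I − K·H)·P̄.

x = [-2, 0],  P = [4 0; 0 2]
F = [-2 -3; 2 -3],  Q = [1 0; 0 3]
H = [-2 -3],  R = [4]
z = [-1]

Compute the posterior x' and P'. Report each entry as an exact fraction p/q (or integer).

x' = [2384/501, -1429/501]
P' = [11759/501 -7738/501; -7738/501 5312/501]

x̄ = F·x = [4, -4]
P̄ = F·P·Fᵀ + Q = [35 2; 2 37]
y = z − H·x̄ = [-5]
S = H·P̄·Hᵀ + R = [501]
K = P̄·Hᵀ·S⁻¹ = [-76/501; -115/501]
x' = x̄ + K·y = [2384/501, -1429/501]
P' = (I − K·H)·P̄ = [11759/501 -7738/501; -7738/501 5312/501]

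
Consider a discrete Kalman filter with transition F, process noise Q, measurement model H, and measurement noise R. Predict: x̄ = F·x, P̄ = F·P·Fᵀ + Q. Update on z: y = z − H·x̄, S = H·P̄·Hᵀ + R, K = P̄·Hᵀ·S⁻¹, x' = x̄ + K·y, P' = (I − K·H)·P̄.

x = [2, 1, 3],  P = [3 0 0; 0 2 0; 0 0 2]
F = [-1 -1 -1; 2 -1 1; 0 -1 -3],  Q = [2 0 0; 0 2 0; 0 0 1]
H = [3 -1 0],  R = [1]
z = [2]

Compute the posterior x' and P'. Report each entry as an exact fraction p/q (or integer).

x' = [21/68, -15/17, -79/17]
P' = [135/136 93/34 41/34; 93/34 144/17 58/17; 41/34 58/17 259/17]

x̄ = F·x = [-6, 6, -10]
P̄ = F·P·Fᵀ + Q = [9 -6 8; -6 18 -4; 8 -4 21]
y = z − H·x̄ = [26]
S = H·P̄·Hᵀ + R = [136]
K = P̄·Hᵀ·S⁻¹ = [33/136; -9/34; 7/34]
x' = x̄ + K·y = [21/68, -15/17, -79/17]
P' = (I − K·H)·P̄ = [135/136 93/34 41/34; 93/34 144/17 58/17; 41/34 58/17 259/17]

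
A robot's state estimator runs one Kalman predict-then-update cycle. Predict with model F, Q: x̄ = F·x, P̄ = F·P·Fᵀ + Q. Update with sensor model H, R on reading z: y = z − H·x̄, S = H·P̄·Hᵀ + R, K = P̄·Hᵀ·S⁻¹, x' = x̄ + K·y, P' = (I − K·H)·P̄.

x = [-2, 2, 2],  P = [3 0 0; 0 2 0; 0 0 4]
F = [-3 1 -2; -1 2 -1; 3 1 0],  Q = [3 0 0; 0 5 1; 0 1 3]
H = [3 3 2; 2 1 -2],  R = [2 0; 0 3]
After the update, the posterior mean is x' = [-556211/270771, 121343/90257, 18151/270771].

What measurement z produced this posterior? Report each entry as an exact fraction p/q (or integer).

x̄ = F·x = [4, 4, -4]
P̄ = F·P·Fᵀ + Q = [48 21 -25; 21 20 -4; -25 -4 32]
S = H·P̄·Hᵀ + R = [772 475; 475 643]
K = P̄·Hᵀ·S⁻¹ = [21626/270771 54349/270771; 13565/90257 -195/90257; 41261/270771 -80171/270771]
x' − x̄ = [-1639295/270771, -239685/90257, 1101235/270771] = K·y
y = (KᵀK)⁻¹·Kᵀ·(x' − x̄) = [-18, -23]
z = y + H·x̄ = [-18, -23] + [16, 20] = [-2, -3]

z = [-2, -3]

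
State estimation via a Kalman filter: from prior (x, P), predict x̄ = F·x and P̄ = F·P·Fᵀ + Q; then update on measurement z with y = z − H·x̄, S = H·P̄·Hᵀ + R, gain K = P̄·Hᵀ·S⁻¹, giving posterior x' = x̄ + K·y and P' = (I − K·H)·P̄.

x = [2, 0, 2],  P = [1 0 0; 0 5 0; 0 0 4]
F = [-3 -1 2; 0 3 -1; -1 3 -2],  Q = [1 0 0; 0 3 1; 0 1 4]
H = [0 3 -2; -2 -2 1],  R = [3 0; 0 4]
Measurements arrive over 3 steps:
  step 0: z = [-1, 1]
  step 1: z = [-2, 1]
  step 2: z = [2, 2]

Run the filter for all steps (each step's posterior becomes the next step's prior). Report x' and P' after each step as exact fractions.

step 0: x̄ = F·x = [-2, -2, -6]
step 0: P̄ = F·P·Fᵀ + Q = [31 -23 -28; -23 52 54; -28 54 66]
step 0: y = z − H·x̄ = [-7, -1]
step 0: S = H·P̄·Hᵀ + R = [87 -40; -40 114]
step 0: K = P̄·Hᵀ·S⁻¹ = [-1621/4159 -2174/4159; 2656/4159 786/4159; 1990/4159 1209/4159]
step 0: x' = x̄ + K·y = [5203/4159, -27696/4159, -40093/4159]
step 0: P' = (I − K·H)·P̄ = [12200/4159 -26545/4159 -37386/4159; -26545/4159 91924/4159 133902/4159; -37386/4159 133902/4159 197868/4159]
step 1: x̄ = F·x = [-68099/4159, -42995/4159, -8105/4159]
step 1: P̄ = F·P·Fᵀ + Q = [751109/4159 392553/4159 103388/4159; 392553/4159 234249/4159 64342/4159; 103388/4159 64342/4159 50526/4159]
step 1: y = z − H·x̄ = [104457/4159, -209924/4159]
step 1: S = H·P̄·Hᵀ + R = [1550718/4159 -2997918/4159; -2997918/4159 6478098/4159]
step 1: K = P̄·Hᵀ·S⁻¹ = [-939131/3855060 -2119639/4711740; 559307/3855060 -182879/1570580; -15689/64251 -12328/78529]
step 1: x' = x̄ + K·y = [275401/1285020, -1049377/1285020, -3380/21417]
step 1: P' = (I − K·H)·P̄ = [52541273/42405660 -26559761/42405660 -405733/706761; -26559761/42405660 127283777/42405660 3028285/706761; -405733/706761 3028285/706761 1600432/235587]
step 2: x̄ = F·x = [-91213/642510, -327259/142780, -754483/321255]
step 2: P̄ = F·P·Fᵀ + Q = [300213182/10601415 26659931/2355870 48035104/10601415; 26659931/2355870 17432079/1570580 5116016/1177935; 48035104/10601415 5116016/1177935 100411598/10601415]
step 2: y = z − H·x̄ = [5370169/1285020, -111257/214170]
step 2: S = H·P̄·Hᵀ + R = [3759678833/42405660 -741460739/7067610; -741460739/7067610 266419627/1177935]
step 2: K = P̄·Hᵀ·S⁻¹ = [-140696181292/575441180773 -3597350893/8104805363; 83888697177/575441180773 -902804535/8104805363; -4838191546/19842799337 -41835339/279476047]
step 2: x' = x̄ + K·y = [-536987381161/575441180773, -935066700354/575441180773, -65277831698/19842799337]
step 2: P' = (I − K·H)·P̄ = [707968089889/575441180773 -366488508456/575441180773 -11678913474/19842799337; -366488508456/575441180773 1727080918173/575441180773 84992701086/19842799337; -11678913474/19842799337 84992701086/19842799337 134746338948/19842799337]

step 0: x' = [5203/4159, -27696/4159, -40093/4159], P' = [12200/4159 -26545/4159 -37386/4159; -26545/4159 91924/4159 133902/4159; -37386/4159 133902/4159 197868/4159]
step 1: x' = [275401/1285020, -1049377/1285020, -3380/21417], P' = [52541273/42405660 -26559761/42405660 -405733/706761; -26559761/42405660 127283777/42405660 3028285/706761; -405733/706761 3028285/706761 1600432/235587]
step 2: x' = [-536987381161/575441180773, -935066700354/575441180773, -65277831698/19842799337], P' = [707968089889/575441180773 -366488508456/575441180773 -11678913474/19842799337; -366488508456/575441180773 1727080918173/575441180773 84992701086/19842799337; -11678913474/19842799337 84992701086/19842799337 134746338948/19842799337]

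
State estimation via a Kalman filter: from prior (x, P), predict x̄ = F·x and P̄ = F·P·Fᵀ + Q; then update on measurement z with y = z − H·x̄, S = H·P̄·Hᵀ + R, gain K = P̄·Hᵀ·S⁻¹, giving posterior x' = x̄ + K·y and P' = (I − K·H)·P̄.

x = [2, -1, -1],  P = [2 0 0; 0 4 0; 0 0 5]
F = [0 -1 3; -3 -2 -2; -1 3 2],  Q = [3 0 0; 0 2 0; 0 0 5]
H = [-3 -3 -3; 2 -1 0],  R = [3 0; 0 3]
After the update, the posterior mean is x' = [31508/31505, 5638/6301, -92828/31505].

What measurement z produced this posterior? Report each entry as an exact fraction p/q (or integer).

x̄ = F·x = [-2, -2, -7]
P̄ = F·P·Fᵀ + Q = [52 -22 18; -22 56 -38; 18 -38 63]
S = H·P̄·Hᵀ + R = [786 -300; -300 355]
K = P̄·Hᵀ·S⁻¹ = [-444/6301 9306/31505; -858/6301 -2500/6301; -1573/12602 3244/31505]
x' − x̄ = [94518/31505, 18240/6301, 127707/31505] = K·y
y = (KᵀK)⁻¹·Kᵀ·(x' − x̄) = [-30, 3]
z = y + H·x̄ = [-30, 3] + [33, -2] = [3, 1]

z = [3, 1]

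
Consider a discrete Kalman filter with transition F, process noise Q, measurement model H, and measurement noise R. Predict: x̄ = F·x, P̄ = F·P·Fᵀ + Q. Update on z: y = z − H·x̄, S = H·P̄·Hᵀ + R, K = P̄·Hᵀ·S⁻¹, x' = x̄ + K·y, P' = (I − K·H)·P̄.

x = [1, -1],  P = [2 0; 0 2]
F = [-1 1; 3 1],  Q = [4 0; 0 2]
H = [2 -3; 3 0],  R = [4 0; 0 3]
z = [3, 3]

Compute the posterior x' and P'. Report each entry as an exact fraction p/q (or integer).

x' = [2108/2349, -895/2349]
P' = [736/2349 472/2349; 472/2349 1324/2349]

x̄ = F·x = [-2, 2]
P̄ = F·P·Fᵀ + Q = [8 -4; -4 22]
y = z − H·x̄ = [13, 9]
S = H·P̄·Hᵀ + R = [282 84; 84 75]
K = P̄·Hᵀ·S⁻¹ = [14/2349 736/2349; -757/2349 472/2349]
x' = x̄ + K·y = [2108/2349, -895/2349]
P' = (I − K·H)·P̄ = [736/2349 472/2349; 472/2349 1324/2349]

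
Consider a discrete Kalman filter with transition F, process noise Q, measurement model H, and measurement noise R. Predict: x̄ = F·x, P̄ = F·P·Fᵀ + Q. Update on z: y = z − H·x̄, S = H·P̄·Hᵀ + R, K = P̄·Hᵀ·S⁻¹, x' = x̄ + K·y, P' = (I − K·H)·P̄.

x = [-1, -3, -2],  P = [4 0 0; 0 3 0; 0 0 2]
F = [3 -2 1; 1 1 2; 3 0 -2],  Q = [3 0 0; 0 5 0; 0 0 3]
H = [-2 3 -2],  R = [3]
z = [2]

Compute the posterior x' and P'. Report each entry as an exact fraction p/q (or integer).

x' = [-3529/671, -4408/671, -3709/671]
P' = [15963/671 11190/671 1032/671; 11190/671 12396/671 7356/671; 1032/671 7356/671 10221/671]

x̄ = F·x = [1, -8, 1]
P̄ = F·P·Fᵀ + Q = [53 10 32; 10 20 4; 32 4 47]
y = z − H·x̄ = [30]
S = H·P̄·Hᵀ + R = [671]
K = P̄·Hᵀ·S⁻¹ = [-140/671; 32/671; -146/671]
x' = x̄ + K·y = [-3529/671, -4408/671, -3709/671]
P' = (I − K·H)·P̄ = [15963/671 11190/671 1032/671; 11190/671 12396/671 7356/671; 1032/671 7356/671 10221/671]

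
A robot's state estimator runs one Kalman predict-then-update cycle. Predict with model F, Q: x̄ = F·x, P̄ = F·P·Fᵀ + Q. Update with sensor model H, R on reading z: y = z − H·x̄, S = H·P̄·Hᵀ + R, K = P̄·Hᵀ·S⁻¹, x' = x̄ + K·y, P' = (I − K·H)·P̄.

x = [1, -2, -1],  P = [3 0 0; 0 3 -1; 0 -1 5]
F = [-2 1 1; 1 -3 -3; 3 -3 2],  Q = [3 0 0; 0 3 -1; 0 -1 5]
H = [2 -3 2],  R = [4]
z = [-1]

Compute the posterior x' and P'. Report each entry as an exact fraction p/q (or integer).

x' = [-1795/564, 710/141, 479/47]
P' = [4241/282 -1088/141 -1244/47; -1088/141 2188/141 1438/47; -1244/47 1438/47 3413/47]

x̄ = F·x = [-5, 10, 7]
P̄ = F·P·Fᵀ + Q = [21 -24 -16; -24 60 2; -16 2 91]
y = z − H·x̄ = [25]
S = H·P̄·Hᵀ + R = [1128]
K = P̄·Hᵀ·S⁻¹ = [41/564; -28/141; 6/47]
x' = x̄ + K·y = [-1795/564, 710/141, 479/47]
P' = (I − K·H)·P̄ = [4241/282 -1088/141 -1244/47; -1088/141 2188/141 1438/47; -1244/47 1438/47 3413/47]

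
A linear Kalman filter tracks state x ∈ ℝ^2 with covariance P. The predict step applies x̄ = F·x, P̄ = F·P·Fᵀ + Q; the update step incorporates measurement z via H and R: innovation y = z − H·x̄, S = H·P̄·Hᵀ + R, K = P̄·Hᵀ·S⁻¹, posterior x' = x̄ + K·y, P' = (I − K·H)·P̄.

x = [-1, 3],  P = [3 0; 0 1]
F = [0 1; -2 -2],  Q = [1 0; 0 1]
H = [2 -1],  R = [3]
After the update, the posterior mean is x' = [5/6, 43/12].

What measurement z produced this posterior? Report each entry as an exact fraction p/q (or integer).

z = [-3]

x̄ = F·x = [3, -4]
P̄ = F·P·Fᵀ + Q = [2 -2; -2 17]
S = H·P̄·Hᵀ + R = [36]
K = P̄·Hᵀ·S⁻¹ = [1/6; -7/12]
x' − x̄ = [-13/6, 91/12] = K·y
y = (KᵀK)⁻¹·Kᵀ·(x' − x̄) = [-13]
z = y + H·x̄ = [-13] + [10] = [-3]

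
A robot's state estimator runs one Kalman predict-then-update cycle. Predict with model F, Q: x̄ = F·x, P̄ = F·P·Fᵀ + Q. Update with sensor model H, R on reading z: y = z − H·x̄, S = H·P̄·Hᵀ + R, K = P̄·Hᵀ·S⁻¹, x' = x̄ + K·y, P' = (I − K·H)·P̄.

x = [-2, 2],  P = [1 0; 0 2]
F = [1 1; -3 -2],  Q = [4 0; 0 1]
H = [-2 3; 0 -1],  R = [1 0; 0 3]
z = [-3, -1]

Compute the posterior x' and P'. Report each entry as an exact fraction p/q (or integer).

x̄ = F·x = [0, 2]
P̄ = F·P·Fᵀ + Q = [7 -7; -7 18]
y = z − H·x̄ = [-9, 1]
S = H·P̄·Hᵀ + R = [275 -68; -68 21]
K = P̄·Hᵀ·S⁻¹ = [-259/1151 -455/1151; 204/1151 -326/1151]
x' = x̄ + K·y = [1876/1151, 140/1151]
P' = (I − K·H)·P̄ = [2177/1151 1365/1151; 1365/1151 978/1151]

x' = [1876/1151, 140/1151]
P' = [2177/1151 1365/1151; 1365/1151 978/1151]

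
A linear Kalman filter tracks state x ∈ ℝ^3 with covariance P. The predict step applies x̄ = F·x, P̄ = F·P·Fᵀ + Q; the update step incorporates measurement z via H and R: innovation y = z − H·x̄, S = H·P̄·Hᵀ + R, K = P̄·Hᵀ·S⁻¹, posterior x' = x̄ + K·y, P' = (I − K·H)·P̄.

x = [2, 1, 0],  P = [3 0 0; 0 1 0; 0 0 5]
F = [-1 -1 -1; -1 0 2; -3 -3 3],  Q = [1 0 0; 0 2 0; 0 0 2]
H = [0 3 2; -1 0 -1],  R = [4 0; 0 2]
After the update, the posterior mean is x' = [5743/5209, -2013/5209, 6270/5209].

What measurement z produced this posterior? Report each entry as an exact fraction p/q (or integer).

x̄ = F·x = [-3, -2, -9]
P̄ = F·P·Fᵀ + Q = [10 -7 -3; -7 25 39; -3 39 83]
S = H·P̄·Hᵀ + R = [1029 -256; -256 89]
K = P̄·Hᵀ·S⁻¹ = [-839/5209 -2823/5209; 1085/5209 1248/5209; 4707/26045 -9872/26045]
x' − x̄ = [21370/5209, 8405/5209, 53151/5209] = K·y
y = (KᵀK)⁻¹·Kᵀ·(x' − x̄) = [25, -15]
z = y + H·x̄ = [25, -15] + [-24, 12] = [1, -3]

z = [1, -3]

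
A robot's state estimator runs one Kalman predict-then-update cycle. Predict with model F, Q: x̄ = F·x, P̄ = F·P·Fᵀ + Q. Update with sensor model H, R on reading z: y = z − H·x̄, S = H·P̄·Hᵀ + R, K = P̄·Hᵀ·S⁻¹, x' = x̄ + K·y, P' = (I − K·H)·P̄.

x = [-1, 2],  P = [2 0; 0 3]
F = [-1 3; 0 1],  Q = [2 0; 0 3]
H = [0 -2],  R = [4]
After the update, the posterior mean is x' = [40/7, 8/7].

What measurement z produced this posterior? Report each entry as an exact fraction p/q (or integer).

z = [-2]

x̄ = F·x = [7, 2]
P̄ = F·P·Fᵀ + Q = [31 9; 9 6]
S = H·P̄·Hᵀ + R = [28]
K = P̄·Hᵀ·S⁻¹ = [-9/14; -3/7]
x' − x̄ = [-9/7, -6/7] = K·y
y = (KᵀK)⁻¹·Kᵀ·(x' − x̄) = [2]
z = y + H·x̄ = [2] + [-4] = [-2]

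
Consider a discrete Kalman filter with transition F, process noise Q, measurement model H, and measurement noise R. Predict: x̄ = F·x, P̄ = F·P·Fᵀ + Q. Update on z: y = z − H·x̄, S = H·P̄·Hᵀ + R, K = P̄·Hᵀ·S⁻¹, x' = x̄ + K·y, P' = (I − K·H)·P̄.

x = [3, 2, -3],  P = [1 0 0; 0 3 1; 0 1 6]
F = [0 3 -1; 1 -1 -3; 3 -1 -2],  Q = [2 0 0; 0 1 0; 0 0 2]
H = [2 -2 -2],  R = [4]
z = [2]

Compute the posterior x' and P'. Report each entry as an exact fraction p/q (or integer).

x̄ = F·x = [9, 10, 13]
P̄ = F·P·Fᵀ + Q = [29 1 -2; 1 65 47; -2 47 42]
y = z − H·x̄ = [30]
S = H·P̄·Hᵀ + R = [932]
K = P̄·Hᵀ·S⁻¹ = [15/233; -111/466; -91/466]
x' = x̄ + K·y = [2547/233, 665/233, 1664/233]
P' = (I − K·H)·P̄ = [5857/233 3563/233 2264/233; 3563/233 2824/233 850/233; 2264/233 850/233 1505/233]

x' = [2547/233, 665/233, 1664/233]
P' = [5857/233 3563/233 2264/233; 3563/233 2824/233 850/233; 2264/233 850/233 1505/233]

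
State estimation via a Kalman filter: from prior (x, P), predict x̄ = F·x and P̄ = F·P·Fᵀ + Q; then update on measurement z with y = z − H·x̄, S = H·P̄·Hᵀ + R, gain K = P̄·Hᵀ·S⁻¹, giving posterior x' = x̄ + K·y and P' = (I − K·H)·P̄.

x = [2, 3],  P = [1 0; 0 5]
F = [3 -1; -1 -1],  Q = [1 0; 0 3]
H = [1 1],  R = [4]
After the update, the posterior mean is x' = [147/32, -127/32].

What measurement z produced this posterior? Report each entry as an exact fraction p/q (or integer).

z = [1]

x̄ = F·x = [3, -5]
P̄ = F·P·Fᵀ + Q = [15 2; 2 9]
S = H·P̄·Hᵀ + R = [32]
K = P̄·Hᵀ·S⁻¹ = [17/32; 11/32]
x' − x̄ = [51/32, 33/32] = K·y
y = (KᵀK)⁻¹·Kᵀ·(x' − x̄) = [3]
z = y + H·x̄ = [3] + [-2] = [1]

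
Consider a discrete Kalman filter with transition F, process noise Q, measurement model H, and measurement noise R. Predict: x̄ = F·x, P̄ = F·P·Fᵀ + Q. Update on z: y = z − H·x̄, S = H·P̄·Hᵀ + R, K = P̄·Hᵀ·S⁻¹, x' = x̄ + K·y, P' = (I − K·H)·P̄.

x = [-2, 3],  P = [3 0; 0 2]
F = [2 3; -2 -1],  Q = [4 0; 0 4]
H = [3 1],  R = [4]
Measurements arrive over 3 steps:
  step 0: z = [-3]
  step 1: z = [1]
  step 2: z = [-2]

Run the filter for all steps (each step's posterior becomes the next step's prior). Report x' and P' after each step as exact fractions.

step 0: x̄ = F·x = [5, 1]
step 0: P̄ = F·P·Fᵀ + Q = [34 -18; -18 18]
step 0: y = z − H·x̄ = [-19]
step 0: S = H·P̄·Hᵀ + R = [220]
step 0: K = P̄·Hᵀ·S⁻¹ = [21/55; -9/55]
step 0: x' = x̄ + K·y = [-124/55, 226/55]
step 0: P' = (I − K·H)·P̄ = [106/55 -234/55; -234/55 666/55]
step 1: x̄ = F·x = [86/11, 2/5]
step 1: P̄ = F·P·Fᵀ + Q = [766/11 -10; -10 34/5]
step 1: y = z − H·x̄ = [-1257/55]
step 1: S = H·P̄·Hᵀ + R = [31764/55]
step 1: K = P̄·Hᵀ·S⁻¹ = [2735/7941; -319/7941]
step 1: x' = x̄ + K·y = [-141/2647, 3489/2647]
step 1: P' = (I − K·H)·P̄ = [8966/7941 -15958/7941; -15958/7941 46598/7941]
step 2: x̄ = F·x = [10185/2647, -3207/2647]
step 2: P̄ = F·P·Fᵀ + Q = [295514/7941 -15998/2647; -15998/2647 16798/2647]
step 2: y = z − H·x̄ = [-32642/2647]
step 2: S = H·P̄·Hᵀ + R = [817940/2647]
step 2: K = P̄·Hᵀ·S⁻¹ = [69879/204485; -7799/204485]
step 2: x' = x̄ + K·y = [-74919/204485, -151571/204485]
step 2: P' = (I − K·H)·P̄ = [691834/613455 -412318/204485; -412318/204485 1205758/204485]

step 0: x' = [-124/55, 226/55], P' = [106/55 -234/55; -234/55 666/55]
step 1: x' = [-141/2647, 3489/2647], P' = [8966/7941 -15958/7941; -15958/7941 46598/7941]
step 2: x' = [-74919/204485, -151571/204485], P' = [691834/613455 -412318/204485; -412318/204485 1205758/204485]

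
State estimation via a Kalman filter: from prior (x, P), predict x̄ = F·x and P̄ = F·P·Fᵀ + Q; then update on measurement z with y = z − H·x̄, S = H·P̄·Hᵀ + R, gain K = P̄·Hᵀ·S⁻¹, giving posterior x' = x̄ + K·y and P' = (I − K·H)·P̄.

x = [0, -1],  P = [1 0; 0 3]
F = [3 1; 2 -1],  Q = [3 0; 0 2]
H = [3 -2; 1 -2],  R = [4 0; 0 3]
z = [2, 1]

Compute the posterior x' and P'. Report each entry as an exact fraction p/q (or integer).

x' = [466/863, -120/863]
P' = [1236/863 1104/863; 1104/863 1338/863]

x̄ = F·x = [-1, 1]
P̄ = F·P·Fᵀ + Q = [15 3; 3 9]
y = z − H·x̄ = [7, 4]
S = H·P̄·Hᵀ + R = [139 57; 57 42]
K = P̄·Hᵀ·S⁻¹ = [375/863 -324/863; 159/863 -524/863]
x' = x̄ + K·y = [466/863, -120/863]
P' = (I − K·H)·P̄ = [1236/863 1104/863; 1104/863 1338/863]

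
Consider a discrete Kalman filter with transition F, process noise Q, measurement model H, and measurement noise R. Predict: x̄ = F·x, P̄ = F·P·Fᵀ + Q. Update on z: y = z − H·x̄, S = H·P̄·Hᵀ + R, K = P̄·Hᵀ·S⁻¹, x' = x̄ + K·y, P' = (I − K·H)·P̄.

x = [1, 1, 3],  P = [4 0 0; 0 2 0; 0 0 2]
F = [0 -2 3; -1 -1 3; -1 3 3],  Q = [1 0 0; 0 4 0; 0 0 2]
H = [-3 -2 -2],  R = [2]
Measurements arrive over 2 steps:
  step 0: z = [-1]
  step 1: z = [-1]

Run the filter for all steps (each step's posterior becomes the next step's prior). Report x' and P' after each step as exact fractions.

step 0: x' = [-749/989, -1701/989, 3375/989], P' = [7934/989 660/989 -12424/989; 660/989 3976/989 -4812/989; -12424/989 -4812/989 23582/989]
step 1: x' = [33117939/13079125, 6084223/13079125, -9829057/2615825], P' = [182430526/13079125 25805532/13079125 -59512288/2615825; 25805532/13079125 39167924/13079125 -15159816/2615825; -59512288/2615825 -15159816/2615825 20950714/523165]

step 0: x̄ = F·x = [7, 7, 11]
step 0: P̄ = F·P·Fᵀ + Q = [27 22 6; 22 28 16; 6 16 42]
step 0: y = z − H·x̄ = [56]
step 0: S = H·P̄·Hᵀ + R = [989]
step 0: K = P̄·Hᵀ·S⁻¹ = [-137/989; -154/989; -134/989]
step 0: x' = x̄ + K·y = [-749/989, -1701/989, 3375/989]
step 0: P' = (I − K·H)·P̄ = [7934/989 660/989 -12424/989; 660/989 3976/989 -4812/989; -12424/989 -4812/989 23582/989]
step 1: x̄ = F·x = [13527/989, 12575/989, 5771/989]
step 1: P̄ = F·P·Fᵀ + Q = [286875/989 302090/989 212538/989; 302090/989 332840/989 252596/989; 212538/989 252596/989 241902/989]
step 1: y = z − H·x̄ = [76284/989]
step 1: S = H·P̄·Hᵀ + R = [13079125/989]
step 1: K = P̄·Hᵀ·S⁻¹ = [-1889881/13079125; -2077142/13079125; -325322/2615825]
step 1: x' = x̄ + K·y = [33117939/13079125, 6084223/13079125, -9829057/2615825]
step 1: P' = (I − K·H)·P̄ = [182430526/13079125 25805532/13079125 -59512288/2615825; 25805532/13079125 39167924/13079125 -15159816/2615825; -59512288/2615825 -15159816/2615825 20950714/523165]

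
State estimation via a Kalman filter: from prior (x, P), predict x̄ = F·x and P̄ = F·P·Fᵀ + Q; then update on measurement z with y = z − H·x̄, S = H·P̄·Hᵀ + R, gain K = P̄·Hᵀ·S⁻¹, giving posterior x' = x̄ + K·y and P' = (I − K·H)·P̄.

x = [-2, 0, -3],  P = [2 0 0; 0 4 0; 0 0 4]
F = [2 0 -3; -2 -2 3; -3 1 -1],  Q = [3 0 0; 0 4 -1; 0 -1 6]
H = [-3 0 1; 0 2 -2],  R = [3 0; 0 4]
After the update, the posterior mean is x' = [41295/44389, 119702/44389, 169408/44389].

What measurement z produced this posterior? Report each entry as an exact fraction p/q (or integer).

z = [1, -2]

x̄ = F·x = [5, -5, 9]
P̄ = F·P·Fᵀ + Q = [47 -44 0; -44 64 -9; 0 -9 32]
S = H·P̄·Hᵀ + R = [458 182; 182 460]
K = P̄·Hᵀ·S⁻¹ = [-12211/44389 -7321/88778; 7502/44389 22241/88778; 7411/44389 -10845/44389]
x' − x̄ = [-180650/44389, 341647/44389, -230093/44389] = K·y
y = (KᵀK)⁻¹·Kᵀ·(x' − x̄) = [7, 26]
z = y + H·x̄ = [7, 26] + [-6, -28] = [1, -2]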